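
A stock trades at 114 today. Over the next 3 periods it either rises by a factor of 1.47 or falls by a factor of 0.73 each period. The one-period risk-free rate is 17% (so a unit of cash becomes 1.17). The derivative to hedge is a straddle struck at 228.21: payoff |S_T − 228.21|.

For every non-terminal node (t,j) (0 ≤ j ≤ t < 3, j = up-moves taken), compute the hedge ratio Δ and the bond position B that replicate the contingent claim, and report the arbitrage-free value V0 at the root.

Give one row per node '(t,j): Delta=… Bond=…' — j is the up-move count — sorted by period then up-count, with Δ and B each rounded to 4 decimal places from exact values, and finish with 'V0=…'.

Under the risk-neutral measure, an up-move has probability p* = (R−d)/(u−d) = 0.5946 and values discount at R = 1.17.
At expiry t=3: V(3,0)=183.8621, V(3,1)=138.9066, V(3,2)=48.3799, V(3,3)=133.9136
(2,0): S=60.7506. Δ = (V_up−V_dn)/(S_up−S_dn) = (138.9066−183.8621)/(89.3034−44.3479) = -1.0000. V = [p*·138.9066 + (1−p*)·183.8621]/1.17 = 134.3007. B = V − Δ·S = 195.0513.
(2,1): S=122.3334. Δ = (V_up−V_dn)/(S_up−S_dn) = (48.3799−138.9066)/(179.8301−89.3034) = -1.0000. V = [p*·48.3799 + (1−p*)·138.9066]/1.17 = 72.7179. B = V − Δ·S = 195.0513.
(2,2): S=246.3426. Δ = (V_up−V_dn)/(S_up−S_dn) = (133.9136−48.3799)/(362.1236−179.8301) = 0.4692. V = [p*·133.9136 + (1−p*)·48.3799]/1.17 = 84.8186. B = V − Δ·S = -30.7675.
(1,0): S=83.2200. Δ = (V_up−V_dn)/(S_up−S_dn) = (72.7179−134.3007)/(122.3334−60.7506) = -1.0000. V = [p*·72.7179 + (1−p*)·134.3007]/1.17 = 83.4905. B = V − Δ·S = 166.7105.
(1,1): S=167.5800. Δ = (V_up−V_dn)/(S_up−S_dn) = (84.8186−72.7179)/(246.3426−122.3334) = 0.0976. V = [p*·84.8186 + (1−p*)·72.7179]/1.17 = 68.3016. B = V − Δ·S = 51.9493.
(0,0): S=114.0000. Δ = (V_up−V_dn)/(S_up−S_dn) = (68.3016−83.4905)/(167.5800−83.2200) = -0.1800. V = [p*·68.3016 + (1−p*)·83.4905]/1.17 = 63.6404. B = V − Δ·S = 84.1659.
Root portfolio cost Δ·114+B reproduces V0=63.6404.

(0,0): Delta=-0.1800 Bond=84.1659
(1,0): Delta=-1.0000 Bond=166.7105
(1,1): Delta=0.0976 Bond=51.9493
(2,0): Delta=-1.0000 Bond=195.0513
(2,1): Delta=-1.0000 Bond=195.0513
(2,2): Delta=0.4692 Bond=-30.7675
V0=63.6404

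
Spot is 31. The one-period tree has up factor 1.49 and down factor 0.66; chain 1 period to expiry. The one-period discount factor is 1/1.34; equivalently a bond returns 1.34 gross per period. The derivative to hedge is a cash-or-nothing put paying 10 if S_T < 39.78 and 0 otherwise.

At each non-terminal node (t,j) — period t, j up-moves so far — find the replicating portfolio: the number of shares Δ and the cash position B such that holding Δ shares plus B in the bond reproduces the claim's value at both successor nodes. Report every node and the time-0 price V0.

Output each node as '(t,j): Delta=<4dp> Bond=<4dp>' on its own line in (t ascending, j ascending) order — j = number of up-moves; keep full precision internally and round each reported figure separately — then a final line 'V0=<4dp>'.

(0,0): Delta=-0.3887 Bond=13.3969
V0=1.3487

The replicating-portfolio and risk-neutral prices coincide; use p* = (1.34−0.66)/(1.49−0.66) = 0.8193 for the latter.
At expiry t=1: V(1,0)=10.0000, V(1,1)=0.0000
  t=0,j=0: stock 31.0000 → up 46.1900 (V=0.0000), down 20.4600 (V=10.0000). Price 1.3487; hedge Δ=-0.3887, bond B=13.3969.
The time-0 hedge costs 1.3487, which is the no-arbitrage price.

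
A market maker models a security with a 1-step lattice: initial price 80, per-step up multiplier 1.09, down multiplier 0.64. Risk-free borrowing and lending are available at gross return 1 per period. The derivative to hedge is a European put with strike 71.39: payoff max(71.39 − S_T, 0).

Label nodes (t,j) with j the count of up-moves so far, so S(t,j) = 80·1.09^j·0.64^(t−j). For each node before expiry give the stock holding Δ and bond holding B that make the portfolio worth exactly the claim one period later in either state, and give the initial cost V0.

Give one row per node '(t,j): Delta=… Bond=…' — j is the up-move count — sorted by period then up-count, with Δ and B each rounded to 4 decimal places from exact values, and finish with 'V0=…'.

Since d<R<u, set p* = (R−d)/(u−d) = 0.8000; price each node as the discounted p*-expectation of its children.
Payoff layer (t=1): V(1,0)=20.1900, V(1,1)=0.0000
  t=0,j=0: stock 80.0000 → up 87.2000 (V=0.0000), down 51.2000 (V=20.1900). Price 4.0380; hedge Δ=-0.5608, bond B=48.9047.
Check: Δ(0,0)·S0 + B(0,0) = 4.0380 = V0.

(0,0): Delta=-0.5608 Bond=48.9047
V0=4.0380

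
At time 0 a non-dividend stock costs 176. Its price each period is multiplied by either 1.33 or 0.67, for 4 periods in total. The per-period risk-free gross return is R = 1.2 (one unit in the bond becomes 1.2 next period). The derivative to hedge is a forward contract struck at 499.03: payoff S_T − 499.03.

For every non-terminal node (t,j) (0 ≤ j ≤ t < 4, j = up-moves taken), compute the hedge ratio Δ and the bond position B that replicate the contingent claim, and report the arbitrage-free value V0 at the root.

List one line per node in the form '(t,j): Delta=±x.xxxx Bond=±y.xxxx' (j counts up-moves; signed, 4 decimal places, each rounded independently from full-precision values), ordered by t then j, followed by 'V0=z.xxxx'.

The replicating-portfolio and risk-neutral prices coincide; use p* = (1.2−0.67)/(1.33−0.67) = 0.8030 for the latter.
Payoff layer (t=4): V(4,0)=-463.5640, V(4,1)=-428.6274, V(4,2)=-359.2756, V(4,3)=-221.6070, V(4,4)=51.6753
(3,0): S=52.9343. Δ = (V_up−V_dn)/(S_up−S_dn) = (-428.6274−-463.5640)/(70.4026−35.4660) = 1.0000. V = [p*·-428.6274 + (1−p*)·-463.5640]/1.2 = -362.9240. B = V − Δ·S = -415.8583.
(3,1): S=105.0785. Δ = (V_up−V_dn)/(S_up−S_dn) = (-359.2756−-428.6274)/(139.7544−70.4026) = 1.0000. V = [p*·-359.2756 + (1−p*)·-428.6274]/1.2 = -310.7798. B = V − Δ·S = -415.8583.
(3,2): S=208.5887. Δ = (V_up−V_dn)/(S_up−S_dn) = (-221.6070−-359.2756)/(277.4230−139.7544) = 1.0000. V = [p*·-221.6070 + (1−p*)·-359.2756]/1.2 = -207.2696. B = V − Δ·S = -415.8583.
(3,3): S=414.0641. Δ = (V_up−V_dn)/(S_up−S_dn) = (51.6753−-221.6070)/(550.7053−277.4230) = 1.0000. V = [p*·51.6753 + (1−p*)·-221.6070]/1.2 = -1.7942. B = V − Δ·S = -415.8583.
(2,0): S=79.0064. Δ = (V_up−V_dn)/(S_up−S_dn) = (-310.7798−-362.9240)/(105.0785−52.9343) = 1.0000. V = [p*·-310.7798 + (1−p*)·-362.9240]/1.2 = -267.5422. B = V − Δ·S = -346.5486.
(2,1): S=156.8336. Δ = (V_up−V_dn)/(S_up−S_dn) = (-207.2696−-310.7798)/(208.5887−105.0785) = 1.0000. V = [p*·-207.2696 + (1−p*)·-310.7798]/1.2 = -189.7150. B = V − Δ·S = -346.5486.
(2,2): S=311.3264. Δ = (V_up−V_dn)/(S_up−S_dn) = (-1.7942−-207.2696)/(414.0641−208.5887) = 1.0000. V = [p*·-1.7942 + (1−p*)·-207.2696]/1.2 = -35.2222. B = V − Δ·S = -346.5486.
(1,0): S=117.9200. Δ = (V_up−V_dn)/(S_up−S_dn) = (-189.7150−-267.5422)/(156.8336−79.0064) = 1.0000. V = [p*·-189.7150 + (1−p*)·-267.5422]/1.2 = -170.8705. B = V − Δ·S = -288.7905.
(1,1): S=234.0800. Δ = (V_up−V_dn)/(S_up−S_dn) = (-35.2222−-189.7150)/(311.3264−156.8336) = 1.0000. V = [p*·-35.2222 + (1−p*)·-189.7150]/1.2 = -54.7105. B = V − Δ·S = -288.7905.
(0,0): S=176.0000. Δ = (V_up−V_dn)/(S_up−S_dn) = (-54.7105−-170.8705)/(234.0800−117.9200) = 1.0000. V = [p*·-54.7105 + (1−p*)·-170.8705]/1.2 = -64.6588. B = V − Δ·S = -240.6588.
Each (Δ,B) replicates both successor values, so the strategy is self-financing and V0 is arbitrage-free.

(0,0): Delta=1.0000 Bond=-240.6588
(1,0): Delta=1.0000 Bond=-288.7905
(1,1): Delta=1.0000 Bond=-288.7905
(2,0): Delta=1.0000 Bond=-346.5486
(2,1): Delta=1.0000 Bond=-346.5486
(2,2): Delta=1.0000 Bond=-346.5486
(3,0): Delta=1.0000 Bond=-415.8583
(3,1): Delta=1.0000 Bond=-415.8583
(3,2): Delta=1.0000 Bond=-415.8583
(3,3): Delta=1.0000 Bond=-415.8583
V0=-64.6588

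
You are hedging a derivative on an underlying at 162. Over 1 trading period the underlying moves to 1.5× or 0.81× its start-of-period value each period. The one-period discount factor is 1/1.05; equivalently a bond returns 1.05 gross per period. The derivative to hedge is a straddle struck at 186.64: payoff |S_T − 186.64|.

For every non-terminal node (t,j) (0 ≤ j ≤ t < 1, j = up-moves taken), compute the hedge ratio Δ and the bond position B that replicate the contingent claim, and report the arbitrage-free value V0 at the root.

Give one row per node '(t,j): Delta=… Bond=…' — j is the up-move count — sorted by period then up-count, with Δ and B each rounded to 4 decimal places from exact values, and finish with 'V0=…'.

(0,0): Delta=0.0084 Bond=51.7300
V0=53.0923

No-arbitrage ⇒ martingale measure with p* = (R−d)/(u−d) = 0.3478.
At expiry t=1: V(1,0)=55.4200, V(1,1)=56.3600
Node (0,0) S=162.0000: V=(p*·56.3600+(1−p*)·55.4200)/1.05=53.0923; Δ=(56.3600−55.4200)/(243.0000−131.2200)=0.0084; B=V−Δ·S=51.7300
Self-financing check: at every node Δ·S+B equals the discounted successor values.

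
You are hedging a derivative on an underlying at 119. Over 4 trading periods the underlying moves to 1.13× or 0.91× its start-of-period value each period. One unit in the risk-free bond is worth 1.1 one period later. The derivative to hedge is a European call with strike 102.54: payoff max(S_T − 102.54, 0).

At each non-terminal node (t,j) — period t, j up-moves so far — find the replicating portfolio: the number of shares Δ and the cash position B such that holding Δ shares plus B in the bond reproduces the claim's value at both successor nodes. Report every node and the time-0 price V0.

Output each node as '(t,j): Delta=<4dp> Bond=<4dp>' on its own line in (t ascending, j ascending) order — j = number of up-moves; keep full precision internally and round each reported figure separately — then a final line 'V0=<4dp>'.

No-arbitrage ⇒ martingale measure with p* = (R−d)/(u−d) = 0.8636.
Payoff layer (t=4): V(4,0)=0.0000, V(4,1)=0.0000, V(4,2)=23.2907, V(4,3)=53.7113, V(4,4)=91.4864
Node (3,0) S=89.6749: V=(p*·0.0000+(1−p*)·0.0000)/1.1=0.0000; Δ=(0.0000−0.0000)/(101.3327−81.6042)=0.0000; B=V−Δ·S=0.0000
Node (3,1) S=111.3546: V=(p*·23.2907+(1−p*)·0.0000)/1.1=18.2861; Δ=(23.2907−0.0000)/(125.8307−101.3327)=0.9507; B=V−Δ·S=-87.5808
Node (3,2) S=138.2755: V=(p*·53.7113+(1−p*)·23.2907)/1.1=45.0573; Δ=(53.7113−23.2907)/(156.2513−125.8307)=1.0000; B=V−Δ·S=-93.2182
Node (3,3) S=171.7047: V=(p*·91.4864+(1−p*)·53.7113)/1.1=78.4866; Δ=(91.4864−53.7113)/(194.0264−156.2513)=1.0000; B=V−Δ·S=-93.2182
Node (2,0) S=98.5439: V=(p*·18.2861+(1−p*)·0.0000)/1.1=14.3568; Δ=(18.2861−0.0000)/(111.3546−89.6749)=0.8435; B=V−Δ·S=-68.7617
Node (2,1) S=122.3677: V=(p*·45.0573+(1−p*)·18.2861)/1.1=37.6425; Δ=(45.0573−18.2861)/(138.2755−111.3546)=0.9944; B=V−Δ·S=-84.0449
Node (2,2) S=151.9511: V=(p*·78.4866+(1−p*)·45.0573)/1.1=67.2073; Δ=(78.4866−45.0573)/(171.7047−138.2755)=1.0000; B=V−Δ·S=-84.7438
Node (1,0) S=108.2900: V=(p*·37.6425+(1−p*)·14.3568)/1.1=31.3338; Δ=(37.6425−14.3568)/(122.3677−98.5439)=0.9774; B=V−Δ·S=-74.5099
Node (1,1) S=134.4700: V=(p*·67.2073+(1−p*)·37.6425)/1.1=57.4325; Δ=(67.2073−37.6425)/(151.9511−122.3677)=0.9994; B=V−Δ·S=-76.9532
Node (0,0) S=119.0000: V=(p*·57.4325+(1−p*)·31.3338)/1.1=48.9760; Δ=(57.4325−31.3338)/(134.4700−108.2900)=0.9969; B=V−Δ·S=-69.6546
Check: Δ(0,0)·S0 + B(0,0) = 48.9760 = V0.

(0,0): Delta=0.9969 Bond=-69.6546
(1,0): Delta=0.9774 Bond=-74.5099
(1,1): Delta=0.9994 Bond=-76.9532
(2,0): Delta=0.8435 Bond=-68.7617
(2,1): Delta=0.9944 Bond=-84.0449
(2,2): Delta=1.0000 Bond=-84.7438
(3,0): Delta=0.0000 Bond=0.0000
(3,1): Delta=0.9507 Bond=-87.5808
(3,2): Delta=1.0000 Bond=-93.2182
(3,3): Delta=1.0000 Bond=-93.2182
V0=48.9760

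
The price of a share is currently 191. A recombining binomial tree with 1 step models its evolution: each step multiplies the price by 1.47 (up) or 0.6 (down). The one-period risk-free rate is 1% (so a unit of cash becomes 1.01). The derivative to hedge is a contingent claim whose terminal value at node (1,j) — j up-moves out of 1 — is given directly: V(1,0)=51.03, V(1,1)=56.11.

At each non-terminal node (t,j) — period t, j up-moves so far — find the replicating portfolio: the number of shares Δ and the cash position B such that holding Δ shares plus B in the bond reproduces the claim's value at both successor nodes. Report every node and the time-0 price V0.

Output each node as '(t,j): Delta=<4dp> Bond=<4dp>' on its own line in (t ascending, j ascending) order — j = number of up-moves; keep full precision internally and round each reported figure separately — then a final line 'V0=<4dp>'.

Risk-neutral probability p* = (R−d)/(u−d) = (1.01−0.6)/(1.47−0.6) = 0.4713.
At expiry t=1: V(1,0)=51.0300, V(1,1)=56.1100
Node (0,0) S=191.0000: V=(p*·56.1100+(1−p*)·51.0300)/1.01=52.8951; Δ=(56.1100−51.0300)/(280.7700−114.6000)=0.0306; B=V−Δ·S=47.0560
Root portfolio cost Δ·191+B reproduces V0=52.8951.

(0,0): Delta=0.0306 Bond=47.0560
V0=52.8951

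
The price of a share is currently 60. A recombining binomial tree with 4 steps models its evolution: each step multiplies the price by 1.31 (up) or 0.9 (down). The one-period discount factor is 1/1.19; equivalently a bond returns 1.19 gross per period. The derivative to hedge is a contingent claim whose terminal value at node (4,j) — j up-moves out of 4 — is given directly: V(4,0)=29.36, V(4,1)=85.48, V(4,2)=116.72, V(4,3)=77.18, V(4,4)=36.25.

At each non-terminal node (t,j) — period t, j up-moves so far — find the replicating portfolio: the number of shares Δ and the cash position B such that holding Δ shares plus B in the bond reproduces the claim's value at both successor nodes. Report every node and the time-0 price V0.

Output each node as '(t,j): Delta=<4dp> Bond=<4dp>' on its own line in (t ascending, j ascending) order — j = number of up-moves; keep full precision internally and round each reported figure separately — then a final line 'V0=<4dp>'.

(0,0): Delta=-0.5975 Bond=74.4148
(1,0): Delta=-0.0651 Bond=59.8041
(1,1): Delta=-0.7488 Bond=100.4500
(2,0): Delta=1.6246 Bond=-10.9496
(2,1): Delta=-0.5454 Bond=105.1461
(2,2): Delta=-0.8066 Bond=125.4897
(3,0): Delta=3.1294 Bond=-78.8489
(3,1): Delta=1.1968 Bond=14.2054
(3,2): Delta=-1.0407 Bond=171.0211
(3,3): Delta=-0.7401 Bond=140.3583
V0=38.5673

Since d<R<u, set p* = (R−d)/(u−d) = 0.7073; price each node as the discounted p*-expectation of its children.
At expiry t=4: V(4,0)=29.3600, V(4,1)=85.4800, V(4,2)=116.7200, V(4,3)=77.1800, V(4,4)=36.2500
Node (3,0) S=43.7400: V=(p*·85.4800+(1−p*)·29.3600)/1.19=58.0291; Δ=(85.4800−29.3600)/(57.2994−39.3660)=3.1294; B=V−Δ·S=-78.8489
Node (3,1) S=63.6660: V=(p*·116.7200+(1−p*)·85.4800)/1.19=90.4005; Δ=(116.7200−85.4800)/(83.4025−57.2994)=1.1968; B=V−Δ·S=14.2054
Node (3,2) S=92.6694: V=(p*·77.1800+(1−p*)·116.7200)/1.19=74.5821; Δ=(77.1800−116.7200)/(121.3969−83.4025)=-1.0407; B=V−Δ·S=171.0211
Node (3,3) S=134.8855: V=(p*·36.2500+(1−p*)·77.1800)/1.19=40.5290; Δ=(36.2500−77.1800)/(176.7000−121.3969)=-0.7401; B=V−Δ·S=140.3583
Node (2,0) S=48.6000: V=(p*·90.4005+(1−p*)·58.0291)/1.19=68.0050; Δ=(90.4005−58.0291)/(63.6660−43.7400)=1.6246; B=V−Δ·S=-10.9496
Node (2,1) S=70.7400: V=(p*·74.5821+(1−p*)·90.4005)/1.19=66.5646; Δ=(74.5821−90.4005)/(92.6694−63.6660)=-0.5454; B=V−Δ·S=105.1461
Node (2,2) S=102.9660: V=(p*·40.5290+(1−p*)·74.5821)/1.19=42.4334; Δ=(40.5290−74.5821)/(134.8855−92.6694)=-0.8066; B=V−Δ·S=125.4897
Node (1,0) S=54.0000: V=(p*·66.5646+(1−p*)·68.0050)/1.19=56.2909; Δ=(66.5646−68.0050)/(70.7400−48.6000)=-0.0651; B=V−Δ·S=59.8041
Node (1,1) S=78.6000: V=(p*·42.4334+(1−p*)·66.5646)/1.19=41.5934; Δ=(42.4334−66.5646)/(102.9660−70.7400)=-0.7488; B=V−Δ·S=100.4500
Node (0,0) S=60.0000: V=(p*·41.5934+(1−p*)·56.2909)/1.19=38.5673; Δ=(41.5934−56.2909)/(78.6000−54.0000)=-0.5975; B=V−Δ·S=74.4148
Check: Δ(0,0)·S0 + B(0,0) = 38.5673 = V0.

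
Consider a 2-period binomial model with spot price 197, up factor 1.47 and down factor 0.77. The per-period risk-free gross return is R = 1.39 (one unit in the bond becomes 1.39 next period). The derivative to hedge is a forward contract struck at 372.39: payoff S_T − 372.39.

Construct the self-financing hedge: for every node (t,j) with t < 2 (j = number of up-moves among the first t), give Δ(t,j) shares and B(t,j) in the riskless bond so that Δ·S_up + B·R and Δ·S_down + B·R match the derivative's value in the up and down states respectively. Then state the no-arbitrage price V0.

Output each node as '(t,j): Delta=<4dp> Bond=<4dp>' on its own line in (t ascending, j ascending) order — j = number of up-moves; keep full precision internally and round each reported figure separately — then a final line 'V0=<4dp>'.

Under the risk-neutral measure, an up-move has probability p* = (R−d)/(u−d) = 0.8857 and values discount at R = 1.39.
Terminal payoffs: V(2,0)=-255.5887, V(2,1)=-149.4057, V(2,2)=53.3073
  t=1,j=0: stock 151.6900 → up 222.9843 (V=-149.4057), down 116.8013 (V=-255.5887). Price -116.2165; hedge Δ=1.0000, bond B=-267.9065.
  t=1,j=1: stock 289.5900 → up 425.6973 (V=53.3073), down 222.9843 (V=-149.4057). Price 21.6835; hedge Δ=1.0000, bond B=-267.9065.
  t=0,j=0: stock 197.0000 → up 289.5900 (V=21.6835), down 151.6900 (V=-116.2165). Price 4.2615; hedge Δ=1.0000, bond B=-192.7385.
The time-0 hedge costs 4.2615, which is the no-arbitrage price.

(0,0): Delta=1.0000 Bond=-192.7385
(1,0): Delta=1.0000 Bond=-267.9065
(1,1): Delta=1.0000 Bond=-267.9065
V0=4.2615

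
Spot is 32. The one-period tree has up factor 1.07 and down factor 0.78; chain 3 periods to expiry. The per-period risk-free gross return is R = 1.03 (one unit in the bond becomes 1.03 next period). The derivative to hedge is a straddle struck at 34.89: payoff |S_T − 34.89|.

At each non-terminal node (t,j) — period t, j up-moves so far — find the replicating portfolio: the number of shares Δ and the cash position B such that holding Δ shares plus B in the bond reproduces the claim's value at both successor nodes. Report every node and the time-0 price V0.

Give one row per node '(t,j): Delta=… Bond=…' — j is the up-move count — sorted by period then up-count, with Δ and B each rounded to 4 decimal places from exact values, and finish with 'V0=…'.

Risk-neutral probability p* = (R−d)/(u−d) = (1.03−0.78)/(1.07−0.78) = 0.8621.
Terminal values V(3,·): V(3,0)=19.7043, V(3,1)=14.0584, V(3,2)=6.3133, V(3,3)=4.3114
Node (2,0) S=19.4688: V=(p*·14.0584+(1−p*)·19.7043)/1.03=14.4050; Δ=(14.0584−19.7043)/(20.8316−15.1857)=-1.0000; B=V−Δ·S=33.8738
Node (2,1) S=26.7072: V=(p*·6.3133+(1−p*)·14.0584)/1.03=7.1666; Δ=(6.3133−14.0584)/(28.5767−20.8316)=-1.0000; B=V−Δ·S=33.8738
Node (2,2) S=36.6368: V=(p*·4.3114+(1−p*)·6.3133)/1.03=4.4539; Δ=(4.3114−6.3133)/(39.2014−28.5767)=-0.1884; B=V−Δ·S=11.3571
Node (1,0) S=24.9600: V=(p*·7.1666+(1−p*)·14.4050)/1.03=7.9272; Δ=(7.1666−14.4050)/(26.7072−19.4688)=-1.0000; B=V−Δ·S=32.8872
Node (1,1) S=34.2400: V=(p*·4.4539+(1−p*)·7.1666)/1.03=4.6874; Δ=(4.4539−7.1666)/(36.6368−26.7072)=-0.2732; B=V−Δ·S=14.0416
Node (0,0) S=32.0000: V=(p*·4.6874+(1−p*)·7.9272)/1.03=4.9847; Δ=(4.6874−7.9272)/(34.2400−24.9600)=-0.3491; B=V−Δ·S=16.1563
Self-financing check: at every node Δ·S+B equals the discounted successor values.

(0,0): Delta=-0.3491 Bond=16.1563
(1,0): Delta=-1.0000 Bond=32.8872
(1,1): Delta=-0.2732 Bond=14.0416
(2,0): Delta=-1.0000 Bond=33.8738
(2,1): Delta=-1.0000 Bond=33.8738
(2,2): Delta=-0.1884 Bond=11.3571
V0=4.9847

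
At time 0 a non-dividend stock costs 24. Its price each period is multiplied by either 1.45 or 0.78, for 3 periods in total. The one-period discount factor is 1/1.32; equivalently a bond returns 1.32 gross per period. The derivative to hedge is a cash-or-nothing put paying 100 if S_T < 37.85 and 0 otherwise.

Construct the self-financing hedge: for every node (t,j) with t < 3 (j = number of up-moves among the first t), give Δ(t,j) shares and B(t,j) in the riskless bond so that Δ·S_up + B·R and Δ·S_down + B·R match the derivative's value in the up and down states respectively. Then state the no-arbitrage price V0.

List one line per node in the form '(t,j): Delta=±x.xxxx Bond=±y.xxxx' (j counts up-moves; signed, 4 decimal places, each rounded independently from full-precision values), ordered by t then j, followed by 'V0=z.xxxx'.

Since d<R<u, set p* = (R−d)/(u−d) = 0.8060; price each node as the discounted p*-expectation of its children.
Terminal payoffs: V(3,0)=100.0000, V(3,1)=100.0000, V(3,2)=0.0000, V(3,3)=0.0000
(2,0): S=14.6016. Δ = (V_up−V_dn)/(S_up−S_dn) = (100.0000−100.0000)/(21.1723−11.3892) = 0.0000. V = [p*·100.0000 + (1−p*)·100.0000]/1.32 = 75.7576. B = V − Δ·S = 75.7576.
(2,1): S=27.1440. Δ = (V_up−V_dn)/(S_up−S_dn) = (0.0000−100.0000)/(39.3588−21.1723) = -5.4986. V = [p*·0.0000 + (1−p*)·100.0000]/1.32 = 14.6992. B = V − Δ·S = 163.9530.
(2,2): S=50.4600. Δ = (V_up−V_dn)/(S_up−S_dn) = (0.0000−0.0000)/(73.1670−39.3588) = 0.0000. V = [p*·0.0000 + (1−p*)·0.0000]/1.32 = 0.0000. B = V − Δ·S = 0.0000.
(1,0): S=18.7200. Δ = (V_up−V_dn)/(S_up−S_dn) = (14.6992−75.7576)/(27.1440−14.6016) = -4.8682. V = [p*·14.6992 + (1−p*)·75.7576]/1.32 = 20.1109. B = V − Δ·S = 111.2427.
(1,1): S=34.8000. Δ = (V_up−V_dn)/(S_up−S_dn) = (0.0000−14.6992)/(50.4600−27.1440) = -0.6304. V = [p*·0.0000 + (1−p*)·14.6992]/1.32 = 2.1607. B = V − Δ·S = 24.0998.
(0,0): S=24.0000. Δ = (V_up−V_dn)/(S_up−S_dn) = (2.1607−20.1109)/(34.8000−18.7200) = -1.1163. V = [p*·2.1607 + (1−p*)·20.1109]/1.32 = 4.2754. B = V − Δ·S = 31.0668.
The time-0 hedge costs 4.2754, which is the no-arbitrage price.

(0,0): Delta=-1.1163 Bond=31.0668
(1,0): Delta=-4.8682 Bond=111.2427
(1,1): Delta=-0.6304 Bond=24.0998
(2,0): Delta=0.0000 Bond=75.7576
(2,1): Delta=-5.4986 Bond=163.9530
(2,2): Delta=0.0000 Bond=0.0000
V0=4.2754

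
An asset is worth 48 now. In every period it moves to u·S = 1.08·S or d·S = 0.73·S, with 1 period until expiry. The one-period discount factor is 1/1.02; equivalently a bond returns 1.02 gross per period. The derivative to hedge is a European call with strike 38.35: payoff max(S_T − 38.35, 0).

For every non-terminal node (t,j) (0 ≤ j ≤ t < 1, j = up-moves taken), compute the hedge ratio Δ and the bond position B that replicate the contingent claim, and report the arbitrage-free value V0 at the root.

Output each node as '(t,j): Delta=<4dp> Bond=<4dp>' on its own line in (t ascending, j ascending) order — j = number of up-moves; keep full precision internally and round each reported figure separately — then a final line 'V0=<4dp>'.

(0,0): Delta=0.8030 Bond=-27.5846
V0=10.9583

The replicating-portfolio and risk-neutral prices coincide; use p* = (1.02−0.73)/(1.08−0.73) = 0.8286 for the latter.
Terminal values V(1,·): V(1,0)=0.0000, V(1,1)=13.4900
(0,0): S=48.0000. Δ = (V_up−V_dn)/(S_up−S_dn) = (13.4900−0.0000)/(51.8400−35.0400) = 0.8030. V = [p*·13.4900 + (1−p*)·0.0000]/1.02 = 10.9583. B = V − Δ·S = -27.5846.
Root portfolio cost Δ·48+B reproduces V0=10.9583.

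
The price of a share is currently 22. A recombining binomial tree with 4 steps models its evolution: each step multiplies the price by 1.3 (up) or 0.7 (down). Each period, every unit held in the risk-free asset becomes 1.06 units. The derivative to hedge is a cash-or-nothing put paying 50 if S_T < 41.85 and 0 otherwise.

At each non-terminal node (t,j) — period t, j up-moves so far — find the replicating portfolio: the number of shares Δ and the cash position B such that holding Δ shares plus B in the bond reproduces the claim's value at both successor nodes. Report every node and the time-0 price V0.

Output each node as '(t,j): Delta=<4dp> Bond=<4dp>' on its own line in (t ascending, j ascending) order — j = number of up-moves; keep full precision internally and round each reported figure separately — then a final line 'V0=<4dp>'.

(0,0): Delta=-0.6870 Bond=49.5851
(1,0): Delta=0.0000 Bond=41.9810
(1,1): Delta=-0.9336 Bond=59.6130
(2,0): Delta=0.0000 Bond=44.4998
(2,1): Delta=0.0000 Bond=44.4998
(2,2): Delta=-1.2687 Bond=75.6497
(3,0): Delta=0.0000 Bond=47.1698
(3,1): Delta=0.0000 Bond=47.1698
(3,2): Delta=0.0000 Bond=47.1698
(3,3): Delta=-1.7241 Bond=102.2013
V0=34.4719

Under the risk-neutral measure, an up-move has probability p* = (R−d)/(u−d) = 0.6000 and values discount at R = 1.06.
At expiry t=4: V(4,0)=50.0000, V(4,1)=50.0000, V(4,2)=50.0000, V(4,3)=50.0000, V(4,4)=0.0000
  t=3,j=0: stock 7.5460 → up 9.8098 (V=50.0000), down 5.2822 (V=50.0000). Price 47.1698; hedge Δ=0.0000, bond B=47.1698.
  t=3,j=1: stock 14.0140 → up 18.2182 (V=50.0000), down 9.8098 (V=50.0000). Price 47.1698; hedge Δ=0.0000, bond B=47.1698.
  t=3,j=2: stock 26.0260 → up 33.8338 (V=50.0000), down 18.2182 (V=50.0000). Price 47.1698; hedge Δ=0.0000, bond B=47.1698.
  t=3,j=3: stock 48.3340 → up 62.8342 (V=0.0000), down 33.8338 (V=50.0000). Price 18.8679; hedge Δ=-1.7241, bond B=102.2013.
  t=2,j=0: stock 10.7800 → up 14.0140 (V=47.1698), down 7.5460 (V=47.1698). Price 44.4998; hedge Δ=0.0000, bond B=44.4998.
  t=2,j=1: stock 20.0200 → up 26.0260 (V=47.1698), down 14.0140 (V=47.1698). Price 44.4998; hedge Δ=0.0000, bond B=44.4998.
  t=2,j=2: stock 37.1800 → up 48.3340 (V=18.8679), down 26.0260 (V=47.1698). Price 28.4799; hedge Δ=-1.2687, bond B=75.6497.
  t=1,j=0: stock 15.4000 → up 20.0200 (V=44.4998), down 10.7800 (V=44.4998). Price 41.9810; hedge Δ=0.0000, bond B=41.9810.
  t=1,j=1: stock 28.6000 → up 37.1800 (V=28.4799), down 20.0200 (V=44.4998). Price 32.9131; hedge Δ=-0.9336, bond B=59.6130.
  t=0,j=0: stock 22.0000 → up 28.6000 (V=32.9131), down 15.4000 (V=41.9810). Price 34.4719; hedge Δ=-0.6870, bond B=49.5851.
Root portfolio cost Δ·22+B reproduces V0=34.4719.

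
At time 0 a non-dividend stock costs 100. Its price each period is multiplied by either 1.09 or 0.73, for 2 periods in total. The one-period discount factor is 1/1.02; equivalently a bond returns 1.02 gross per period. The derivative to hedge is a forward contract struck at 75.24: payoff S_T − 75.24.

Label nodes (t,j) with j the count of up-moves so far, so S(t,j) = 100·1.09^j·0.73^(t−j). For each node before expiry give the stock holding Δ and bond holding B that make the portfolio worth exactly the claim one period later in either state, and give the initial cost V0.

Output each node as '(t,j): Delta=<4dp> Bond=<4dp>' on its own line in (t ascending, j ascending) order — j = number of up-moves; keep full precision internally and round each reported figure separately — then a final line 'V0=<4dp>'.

Risk-neutral probability p* = (R−d)/(u−d) = (1.02−0.73)/(1.09−0.73) = 0.8056.
At expiry t=2: V(2,0)=-21.9500, V(2,1)=4.3300, V(2,2)=43.5700
  t=1,j=0: stock 73.0000 → up 79.5700 (V=4.3300), down 53.2900 (V=-21.9500). Price -0.7647; hedge Δ=1.0000, bond B=-73.7647.
  t=1,j=1: stock 109.0000 → up 118.8100 (V=43.5700), down 79.5700 (V=4.3300). Price 35.2353; hedge Δ=1.0000, bond B=-73.7647.
  t=0,j=0: stock 100.0000 → up 109.0000 (V=35.2353), down 73.0000 (V=-0.7647). Price 27.6817; hedge Δ=1.0000, bond B=-72.3183.
Self-financing check: at every node Δ·S+B equals the discounted successor values.

(0,0): Delta=1.0000 Bond=-72.3183
(1,0): Delta=1.0000 Bond=-73.7647
(1,1): Delta=1.0000 Bond=-73.7647
V0=27.6817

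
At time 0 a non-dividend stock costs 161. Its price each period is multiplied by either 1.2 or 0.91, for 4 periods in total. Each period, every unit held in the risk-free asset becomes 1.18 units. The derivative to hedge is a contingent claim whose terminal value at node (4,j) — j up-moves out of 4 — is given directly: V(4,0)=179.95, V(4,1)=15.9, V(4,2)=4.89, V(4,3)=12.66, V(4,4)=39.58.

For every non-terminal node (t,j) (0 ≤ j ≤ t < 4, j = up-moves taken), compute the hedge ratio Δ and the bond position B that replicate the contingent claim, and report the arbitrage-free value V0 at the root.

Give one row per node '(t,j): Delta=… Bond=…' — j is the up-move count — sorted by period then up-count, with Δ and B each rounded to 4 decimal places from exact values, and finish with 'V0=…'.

(0,0): Delta=0.2988 Bond=-31.2331
(1,0): Delta=0.0768 Bond=-4.3292
(1,1): Delta=0.3112 Bond=-39.2643
(2,0): Delta=-0.4727 Bond=68.1425
(2,1): Delta=0.1076 Bond=-10.5345
(2,2): Delta=0.3227 Bond=-48.9836
(3,0): Delta=-4.6626 Bond=588.7522
(3,1): Delta=-0.2373 Bond=42.7531
(3,2): Delta=0.1270 Bond=-16.5184
(3,3): Delta=0.3337 Bond=-60.8586
V0=16.8678

Under the risk-neutral measure, an up-move has probability p* = (R−d)/(u−d) = 0.9310 and values discount at R = 1.18.
Payoff layer (t=4): V(4,0)=179.9500, V(4,1)=15.9000, V(4,2)=4.8900, V(4,3)=12.6600, V(4,4)=39.5800
Node (3,0) S=121.3249: V=(p*·15.9000+(1−p*)·179.9500)/1.18=23.0625; Δ=(15.9000−179.9500)/(145.5899−110.4057)=-4.6626; B=V−Δ·S=588.7522
Node (3,1) S=159.9889: V=(p*·4.8900+(1−p*)·15.9000)/1.18=4.7876; Δ=(4.8900−15.9000)/(191.9867−145.5899)=-0.2373; B=V−Δ·S=42.7531
Node (3,2) S=210.9744: V=(p*·12.6600+(1−p*)·4.8900)/1.18=10.2747; Δ=(12.6600−4.8900)/(253.1693−191.9867)=0.1270; B=V−Δ·S=-16.5184
Node (3,3) S=278.2080: V=(p*·39.5800+(1−p*)·12.6600)/1.18=31.9690; Δ=(39.5800−12.6600)/(333.8496−253.1693)=0.3337; B=V−Δ·S=-60.8586
Node (2,0) S=133.3241: V=(p*·4.7876+(1−p*)·23.0625)/1.18=5.1253; Δ=(4.7876−23.0625)/(159.9889−121.3249)=-0.4727; B=V−Δ·S=68.1425
Node (2,1) S=175.8120: V=(p*·10.2747+(1−p*)·4.7876)/1.18=8.3867; Δ=(10.2747−4.7876)/(210.9744−159.9889)=0.1076; B=V−Δ·S=-10.5345
Node (2,2) S=231.8400: V=(p*·31.9690+(1−p*)·10.2747)/1.18=25.8245; Δ=(31.9690−10.2747)/(278.2080−210.9744)=0.3227; B=V−Δ·S=-48.9836
Node (1,0) S=146.5100: V=(p*·8.3867+(1−p*)·5.1253)/1.18=6.9167; Δ=(8.3867−5.1253)/(175.8120−133.3241)=0.0768; B=V−Δ·S=-4.3292
Node (1,1) S=193.2000: V=(p*·25.8245+(1−p*)·8.3867)/1.18=20.8660; Δ=(25.8245−8.3867)/(231.8400−175.8120)=0.3112; B=V−Δ·S=-39.2643
Node (0,0) S=161.0000: V=(p*·20.8660+(1−p*)·6.9167)/1.18=16.8678; Δ=(20.8660−6.9167)/(193.2000−146.5100)=0.2988; B=V−Δ·S=-31.2331
The time-0 hedge costs 16.8678, which is the no-arbitrage price.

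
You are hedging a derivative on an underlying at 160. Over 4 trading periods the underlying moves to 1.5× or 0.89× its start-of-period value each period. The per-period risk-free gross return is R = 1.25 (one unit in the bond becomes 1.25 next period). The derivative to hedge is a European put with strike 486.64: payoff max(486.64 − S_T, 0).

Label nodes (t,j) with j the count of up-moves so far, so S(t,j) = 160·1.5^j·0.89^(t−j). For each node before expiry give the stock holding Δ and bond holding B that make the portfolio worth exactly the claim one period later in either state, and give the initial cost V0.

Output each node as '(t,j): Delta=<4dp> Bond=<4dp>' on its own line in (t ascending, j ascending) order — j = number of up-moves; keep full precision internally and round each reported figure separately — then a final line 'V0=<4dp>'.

Under the risk-neutral measure, an up-move has probability p* = (R−d)/(u−d) = 0.5902 and values discount at R = 1.25.
Terminal payoffs: V(4,0)=386.2524, V(4,1)=317.4474, V(4,2)=201.4840, V(4,3)=6.0400, V(4,4)=0.0000
  t=3,j=0: stock 112.7950 → up 169.1926 (V=317.4474), down 100.3876 (V=386.2524). Price 276.5170; hedge Δ=-1.0000, bond B=389.3120.
  t=3,j=1: stock 190.1040 → up 285.1560 (V=201.4840), down 169.1926 (V=317.4474). Price 199.2080; hedge Δ=-1.0000, bond B=389.3120.
  t=3,j=2: stock 320.4000 → up 480.6000 (V=6.0400), down 285.1560 (V=201.4840). Price 68.9120; hedge Δ=-1.0000, bond B=389.3120.
  t=3,j=3: stock 540.0000 → up 810.0000 (V=0.0000), down 480.6000 (V=6.0400). Price 1.9803; hedge Δ=-0.0183, bond B=11.8820.
  t=2,j=0: stock 126.7360 → up 190.1040 (V=199.2080), down 112.7950 (V=276.5170). Price 184.7136; hedge Δ=-1.0000, bond B=311.4496.
  t=2,j=1: stock 213.6000 → up 320.4000 (V=68.9120), down 190.1040 (V=199.2080). Price 97.8496; hedge Δ=-1.0000, bond B=311.4496.
  t=2,j=2: stock 360.0000 → up 540.0000 (V=1.9803), down 320.4000 (V=68.9120). Price 23.5291; hedge Δ=-0.3048, bond B=133.2531.
  t=1,j=0: stock 142.4000 → up 213.6000 (V=97.8496), down 126.7360 (V=184.7136). Price 106.7597; hedge Δ=-1.0000, bond B=249.1597.
  t=1,j=1: stock 240.0000 → up 360.0000 (V=23.5291), down 213.6000 (V=97.8496). Price 43.1906; hedge Δ=-0.5077, bond B=165.0276.
  t=0,j=0: stock 160.0000 → up 240.0000 (V=43.1906), down 142.4000 (V=106.7597). Price 55.3948; hedge Δ=-0.6513, bond B=159.6064.
The time-0 hedge costs 55.3948, which is the no-arbitrage price.

(0,0): Delta=-0.6513 Bond=159.6064
(1,0): Delta=-1.0000 Bond=249.1597
(1,1): Delta=-0.5077 Bond=165.0276
(2,0): Delta=-1.0000 Bond=311.4496
(2,1): Delta=-1.0000 Bond=311.4496
(2,2): Delta=-0.3048 Bond=133.2531
(3,0): Delta=-1.0000 Bond=389.3120
(3,1): Delta=-1.0000 Bond=389.3120
(3,2): Delta=-1.0000 Bond=389.3120
(3,3): Delta=-0.0183 Bond=11.8820
V0=55.3948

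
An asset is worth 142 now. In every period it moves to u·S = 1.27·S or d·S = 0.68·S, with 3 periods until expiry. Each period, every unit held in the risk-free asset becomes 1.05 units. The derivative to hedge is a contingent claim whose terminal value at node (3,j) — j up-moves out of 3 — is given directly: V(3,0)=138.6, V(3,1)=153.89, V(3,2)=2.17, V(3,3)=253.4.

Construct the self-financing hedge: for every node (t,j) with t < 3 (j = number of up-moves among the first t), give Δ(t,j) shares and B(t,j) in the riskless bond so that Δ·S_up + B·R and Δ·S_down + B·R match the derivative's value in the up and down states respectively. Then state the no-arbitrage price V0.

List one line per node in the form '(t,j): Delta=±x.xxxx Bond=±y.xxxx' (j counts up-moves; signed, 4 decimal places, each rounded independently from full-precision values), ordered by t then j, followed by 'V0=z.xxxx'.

(0,0): Delta=0.3245 Bond=49.7151
(1,0): Delta=-1.4953 Bond=227.9165
(1,1): Delta=0.9038 Bond=-52.2787
(2,0): Delta=0.3947 Bond=115.2168
(2,1): Delta=-2.0970 Bond=313.0988
(2,2): Delta=1.8592 Bond=-273.6983
V0=95.7929

No-arbitrage ⇒ martingale measure with p* = (R−d)/(u−d) = 0.6271.
Terminal values V(3,·): V(3,0)=138.6000, V(3,1)=153.8900, V(3,2)=2.1700, V(3,3)=253.4000
(2,0): S=65.6608. Δ = (V_up−V_dn)/(S_up−S_dn) = (153.8900−138.6000)/(83.3892−44.6493) = 0.3947. V = [p*·153.8900 + (1−p*)·138.6000]/1.05 = 141.1320. B = V − Δ·S = 115.2168.
(2,1): S=122.6312. Δ = (V_up−V_dn)/(S_up−S_dn) = (2.1700−153.8900)/(155.7416−83.3892) = -2.0970. V = [p*·2.1700 + (1−p*)·153.8900]/1.05 = 55.9462. B = V − Δ·S = 313.0988.
(2,2): S=229.0318. Δ = (V_up−V_dn)/(S_up−S_dn) = (253.4000−2.1700)/(290.8704−155.7416) = 1.8592. V = [p*·253.4000 + (1−p*)·2.1700]/1.05 = 152.1153. B = V − Δ·S = -273.6983.
(1,0): S=96.5600. Δ = (V_up−V_dn)/(S_up−S_dn) = (55.9462−141.1320)/(122.6312−65.6608) = -1.4953. V = [p*·55.9462 + (1−p*)·141.1320]/1.05 = 83.5338. B = V − Δ·S = 227.9165.
(1,1): S=180.3400. Δ = (V_up−V_dn)/(S_up−S_dn) = (152.1153−55.9462)/(229.0318−122.6312) = 0.9038. V = [p*·152.1153 + (1−p*)·55.9462]/1.05 = 110.7196. B = V − Δ·S = -52.2787.
(0,0): S=142.0000. Δ = (V_up−V_dn)/(S_up−S_dn) = (110.7196−83.5338)/(180.3400−96.5600) = 0.3245. V = [p*·110.7196 + (1−p*)·83.5338]/1.05 = 95.7929. B = V − Δ·S = 49.7151.
Check: Δ(0,0)·S0 + B(0,0) = 95.7929 = V0.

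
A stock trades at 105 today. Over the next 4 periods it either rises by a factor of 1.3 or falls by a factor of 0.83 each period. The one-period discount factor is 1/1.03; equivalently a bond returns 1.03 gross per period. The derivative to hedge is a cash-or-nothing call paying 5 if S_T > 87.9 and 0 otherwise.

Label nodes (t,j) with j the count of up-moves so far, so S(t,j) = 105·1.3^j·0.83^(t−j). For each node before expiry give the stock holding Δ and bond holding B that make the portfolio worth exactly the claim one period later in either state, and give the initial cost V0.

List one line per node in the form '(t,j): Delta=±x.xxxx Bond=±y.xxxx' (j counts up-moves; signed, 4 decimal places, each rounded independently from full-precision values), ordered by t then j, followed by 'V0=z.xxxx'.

No-arbitrage ⇒ martingale measure with p* = (R−d)/(u−d) = 0.4255.
At expiry t=4: V(4,0)=0.0000, V(4,1)=0.0000, V(4,2)=5.0000, V(4,3)=5.0000, V(4,4)=5.0000
  t=3,j=0: stock 60.0376 → up 78.0489 (V=0.0000), down 49.8312 (V=0.0000). Price 0.0000; hedge Δ=0.0000, bond B=0.0000.
  t=3,j=1: stock 94.0348 → up 122.2453 (V=5.0000), down 78.0489 (V=0.0000). Price 2.0657; hedge Δ=0.1131, bond B=-8.5726.
  t=3,j=2: stock 147.2835 → up 191.4686 (V=5.0000), down 122.2453 (V=5.0000). Price 4.8544; hedge Δ=0.0000, bond B=4.8544.
  t=3,j=3: stock 230.6850 → up 299.8905 (V=5.0000), down 191.4685 (V=5.0000). Price 4.8544; hedge Δ=0.0000, bond B=4.8544.
  t=2,j=0: stock 72.3345 → up 94.0348 (V=2.0657), down 60.0376 (V=0.0000). Price 0.8534; hedge Δ=0.0608, bond B=-3.5417.
  t=2,j=1: stock 113.2950 → up 147.2835 (V=4.8544), down 94.0348 (V=2.0657). Price 3.1576; hedge Δ=0.0524, bond B=-2.7757.
  t=2,j=2: stock 177.4500 → up 230.6850 (V=4.8544), down 147.2835 (V=4.8544). Price 4.7130; hedge Δ=0.0000, bond B=4.7130.
  t=1,j=0: stock 87.1500 → up 113.2950 (V=3.1576), down 72.3345 (V=0.8534). Price 1.7805; hedge Δ=0.0563, bond B=-3.1221.
  t=1,j=1: stock 136.5000 → up 177.4500 (V=4.7130), down 113.2950 (V=3.1576). Price 3.7082; hedge Δ=0.0242, bond B=0.3990.
  t=0,j=0: stock 105.0000 → up 136.5000 (V=3.7082), down 87.1500 (V=1.7805). Price 2.5251; hedge Δ=0.0391, bond B=-1.5765.
Self-financing check: at every node Δ·S+B equals the discounted successor values.

(0,0): Delta=0.0391 Bond=-1.5765
(1,0): Delta=0.0563 Bond=-3.1221
(1,1): Delta=0.0242 Bond=0.3990
(2,0): Delta=0.0608 Bond=-3.5417
(2,1): Delta=0.0524 Bond=-2.7757
(2,2): Delta=0.0000 Bond=4.7130
(3,0): Delta=0.0000 Bond=0.0000
(3,1): Delta=0.1131 Bond=-8.5726
(3,2): Delta=0.0000 Bond=4.8544
(3,3): Delta=0.0000 Bond=4.8544
V0=2.5251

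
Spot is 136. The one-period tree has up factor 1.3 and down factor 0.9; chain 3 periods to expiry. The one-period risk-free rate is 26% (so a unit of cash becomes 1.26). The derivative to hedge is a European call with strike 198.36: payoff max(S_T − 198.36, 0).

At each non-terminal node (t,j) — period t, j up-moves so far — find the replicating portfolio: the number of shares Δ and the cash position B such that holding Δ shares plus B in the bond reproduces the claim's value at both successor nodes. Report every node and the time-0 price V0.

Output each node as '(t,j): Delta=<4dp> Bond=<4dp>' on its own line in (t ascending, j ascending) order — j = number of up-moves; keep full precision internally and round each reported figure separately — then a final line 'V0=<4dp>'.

(0,0): Delta=0.8800 Bond=-82.0408
(1,0): Delta=0.1239 Bond=-10.8367
(1,1): Delta=0.9381 Bond=-113.6531
(2,0): Delta=0.0000 Bond=0.0000
(2,1): Delta=0.1335 Bond=-15.1714
(2,2): Delta=1.0000 Bond=-157.4286
V0=37.6327

The replicating-portfolio and risk-neutral prices coincide; use p* = (1.26−0.9)/(1.3−0.9) = 0.9000 for the latter.
Payoff layer (t=3): V(3,0)=0.0000, V(3,1)=0.0000, V(3,2)=8.4960, V(3,3)=100.4320
(2,0): S=110.1600. Δ = (V_up−V_dn)/(S_up−S_dn) = (0.0000−0.0000)/(143.2080−99.1440) = 0.0000. V = [p*·0.0000 + (1−p*)·0.0000]/1.26 = 0.0000. B = V − Δ·S = 0.0000.
(2,1): S=159.1200. Δ = (V_up−V_dn)/(S_up−S_dn) = (8.4960−0.0000)/(206.8560−143.2080) = 0.1335. V = [p*·8.4960 + (1−p*)·0.0000]/1.26 = 6.0686. B = V − Δ·S = -15.1714.
(2,2): S=229.8400. Δ = (V_up−V_dn)/(S_up−S_dn) = (100.4320−8.4960)/(298.7920−206.8560) = 1.0000. V = [p*·100.4320 + (1−p*)·8.4960]/1.26 = 72.4114. B = V − Δ·S = -157.4286.
(1,0): S=122.4000. Δ = (V_up−V_dn)/(S_up−S_dn) = (6.0686−0.0000)/(159.1200−110.1600) = 0.1239. V = [p*·6.0686 + (1−p*)·0.0000]/1.26 = 4.3347. B = V − Δ·S = -10.8367.
(1,1): S=176.8000. Δ = (V_up−V_dn)/(S_up−S_dn) = (72.4114−6.0686)/(229.8400−159.1200) = 0.9381. V = [p*·72.4114 + (1−p*)·6.0686]/1.26 = 52.2041. B = V − Δ·S = -113.6531.
(0,0): S=136.0000. Δ = (V_up−V_dn)/(S_up−S_dn) = (52.2041−4.3347)/(176.8000−122.4000) = 0.8800. V = [p*·52.2041 + (1−p*)·4.3347]/1.26 = 37.6327. B = V − Δ·S = -82.0408.
The time-0 hedge costs 37.6327, which is the no-arbitrage price.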